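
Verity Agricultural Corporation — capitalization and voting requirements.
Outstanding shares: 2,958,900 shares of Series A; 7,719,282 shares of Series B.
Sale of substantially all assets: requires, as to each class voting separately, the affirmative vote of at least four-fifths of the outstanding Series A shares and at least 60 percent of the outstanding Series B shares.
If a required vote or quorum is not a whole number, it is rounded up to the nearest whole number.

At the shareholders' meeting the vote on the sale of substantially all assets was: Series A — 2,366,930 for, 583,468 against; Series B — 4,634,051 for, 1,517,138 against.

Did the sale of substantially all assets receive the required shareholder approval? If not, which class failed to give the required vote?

Series A: 4/5 of 2958900 = 2367120; 2,367,120 required, 2,366,930 in favor — not approved.
Series B: 3/5 of 7719282 = 4631569.20, rounded up to 4631570; 4,631,570 required, 4,634,051 in favor — approved.

Not approved — the Series A shares did not give the required vote.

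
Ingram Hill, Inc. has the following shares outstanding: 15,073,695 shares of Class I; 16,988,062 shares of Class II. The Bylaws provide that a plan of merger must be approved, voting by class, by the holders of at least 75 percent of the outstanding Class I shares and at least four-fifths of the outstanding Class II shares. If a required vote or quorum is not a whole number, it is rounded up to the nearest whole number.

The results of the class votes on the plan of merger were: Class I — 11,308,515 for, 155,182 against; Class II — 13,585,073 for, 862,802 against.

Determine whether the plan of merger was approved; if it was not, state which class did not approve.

Class I: 3/4 of 15073695 = 11305271.25, rounded up to 11305272; 11,305,272 required, 11,308,515 in favor — approved.
Class II: 4/5 of 16988062 = 13590449.60, rounded up to 13590450; 13,590,450 required, 13,585,073 in favor — not approved.

Not approved — the Class II shares did not give the required vote.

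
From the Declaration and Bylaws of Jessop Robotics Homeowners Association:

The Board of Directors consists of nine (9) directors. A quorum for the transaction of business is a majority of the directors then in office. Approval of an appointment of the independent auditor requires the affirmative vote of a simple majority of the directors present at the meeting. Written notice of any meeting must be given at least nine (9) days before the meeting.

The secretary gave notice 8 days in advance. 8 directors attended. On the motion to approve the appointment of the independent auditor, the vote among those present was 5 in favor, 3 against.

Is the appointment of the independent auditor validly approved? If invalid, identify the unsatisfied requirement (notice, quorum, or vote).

Invalid — notice requirement not satisfied.

Notice: 8 days given; 9 required (8 < 9). Not satisfied.
Quorum: 8 present; quorum is 5. Satisfied.
Vote: the appointment of the independent auditor requires a majority of the directors present (8). A majority of 8 is 5, so 5 affirmative votes are needed; 5 voted in favor. Satisfied.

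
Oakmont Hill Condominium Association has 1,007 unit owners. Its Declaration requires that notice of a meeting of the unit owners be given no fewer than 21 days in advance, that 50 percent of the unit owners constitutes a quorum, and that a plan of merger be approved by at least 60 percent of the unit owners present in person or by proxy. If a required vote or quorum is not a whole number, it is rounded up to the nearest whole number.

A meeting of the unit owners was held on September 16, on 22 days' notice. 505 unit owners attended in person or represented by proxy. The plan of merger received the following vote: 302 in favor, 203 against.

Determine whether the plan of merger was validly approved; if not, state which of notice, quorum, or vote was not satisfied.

Notice: 22 days given; 21 required. Satisfied.
Quorum: 50% of 1,007 = 503.50, rounded up to 504; 505 present. Satisfied.
Vote: requires three-fifths of those present (505); 3/5 of 505 = 303, so 303 needed; 302 in favor. Not satisfied.

Invalid — vote requirement not satisfied.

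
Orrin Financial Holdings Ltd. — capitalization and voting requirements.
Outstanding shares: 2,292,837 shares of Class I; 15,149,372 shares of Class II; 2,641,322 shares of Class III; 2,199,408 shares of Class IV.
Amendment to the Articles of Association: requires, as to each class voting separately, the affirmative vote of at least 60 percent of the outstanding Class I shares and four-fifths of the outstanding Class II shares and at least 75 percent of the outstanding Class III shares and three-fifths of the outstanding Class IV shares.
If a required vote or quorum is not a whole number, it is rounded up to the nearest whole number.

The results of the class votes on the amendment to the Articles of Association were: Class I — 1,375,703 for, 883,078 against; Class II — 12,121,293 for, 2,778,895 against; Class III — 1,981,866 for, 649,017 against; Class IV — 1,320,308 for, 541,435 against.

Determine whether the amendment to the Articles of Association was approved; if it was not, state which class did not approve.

Approved — every class gave the required vote.

Class I: 3/5 of 2292837 = 1375702.20, rounded up to 1375703; 1,375,703 required, 1,375,703 in favor — approved.
Class II: 4/5 of 15149372 = 12119497.60, rounded up to 12119498; 12,119,498 required, 12,121,293 in favor — approved.
Class III: 3/4 of 2641322 = 1980991.50, rounded up to 1980992; 1,980,992 required, 1,981,866 in favor — approved.
Class IV: 3/5 of 2199408 = 1319644.80, rounded up to 1319645; 1,319,645 required, 1,320,308 in favor — approved.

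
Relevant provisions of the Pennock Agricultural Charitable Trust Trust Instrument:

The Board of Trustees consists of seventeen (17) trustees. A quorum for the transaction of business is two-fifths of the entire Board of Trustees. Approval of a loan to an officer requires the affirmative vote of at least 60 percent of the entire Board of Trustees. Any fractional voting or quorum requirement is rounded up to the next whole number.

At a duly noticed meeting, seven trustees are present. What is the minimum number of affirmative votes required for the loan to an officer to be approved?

11

The loan to an officer requires three-fifths of the entire Board of Trustees (17).
3/5 of 17 = 10.20, rounded up to 11.
(Only 7 can vote, so the loan to an officer cannot pass at this meeting, but the required vote is still 11.)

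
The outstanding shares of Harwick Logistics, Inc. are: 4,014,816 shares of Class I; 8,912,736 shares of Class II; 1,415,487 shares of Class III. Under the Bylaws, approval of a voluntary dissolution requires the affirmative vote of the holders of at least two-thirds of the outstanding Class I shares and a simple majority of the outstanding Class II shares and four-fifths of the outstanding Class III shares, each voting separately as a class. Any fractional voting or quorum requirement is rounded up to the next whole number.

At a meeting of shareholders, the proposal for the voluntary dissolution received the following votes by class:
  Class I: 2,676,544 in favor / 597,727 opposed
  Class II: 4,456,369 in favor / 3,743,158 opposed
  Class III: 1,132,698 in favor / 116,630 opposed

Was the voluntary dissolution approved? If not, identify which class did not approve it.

Approved — every class gave the required vote.

Class I: 2/3 of 4014816 = 2676544; 2,676,544 required, 2,676,544 in favor — approved.
Class II: a majority of 8912736 is 4456369; 4,456,369 required, 4,456,369 in favor — approved.
Class III: 4/5 of 1415487 = 1132389.60, rounded up to 1132390; 1,132,390 required, 1,132,698 in favor — approved.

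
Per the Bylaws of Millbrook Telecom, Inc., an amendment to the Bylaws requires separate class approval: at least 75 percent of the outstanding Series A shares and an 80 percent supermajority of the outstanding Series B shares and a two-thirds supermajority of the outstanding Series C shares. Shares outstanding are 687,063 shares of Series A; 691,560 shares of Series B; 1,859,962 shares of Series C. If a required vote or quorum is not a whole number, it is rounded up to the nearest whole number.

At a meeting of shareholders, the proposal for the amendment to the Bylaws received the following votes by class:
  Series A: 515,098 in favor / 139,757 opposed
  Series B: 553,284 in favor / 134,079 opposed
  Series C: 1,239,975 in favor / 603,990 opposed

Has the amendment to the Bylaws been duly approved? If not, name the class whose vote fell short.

Not approved — the Series A shares did not give the required vote.

Series A: 3/4 of 687063 = 515297.25, rounded up to 515298; 515,298 required, 515,098 in favor — not approved.
Series B: 4/5 of 691560 = 553248; 553,248 required, 553,284 in favor — approved.
Series C: 2/3 of 1859962 = 1239974.67, rounded up to 1239975; 1,239,975 required, 1,239,975 in favor — approved.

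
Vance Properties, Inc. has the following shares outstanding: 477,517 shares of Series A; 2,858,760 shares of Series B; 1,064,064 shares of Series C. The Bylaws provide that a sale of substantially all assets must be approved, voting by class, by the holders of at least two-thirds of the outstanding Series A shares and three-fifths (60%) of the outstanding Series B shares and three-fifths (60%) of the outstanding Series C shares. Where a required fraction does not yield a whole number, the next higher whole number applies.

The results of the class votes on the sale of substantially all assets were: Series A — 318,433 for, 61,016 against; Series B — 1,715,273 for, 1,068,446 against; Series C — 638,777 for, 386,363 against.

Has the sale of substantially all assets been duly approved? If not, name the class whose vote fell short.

Approved — every class gave the required vote.

Series A: 2/3 of 477517 = 318344.67, rounded up to 318345; 318,345 required, 318,433 in favor — approved.
Series B: 3/5 of 2858760 = 1715256; 1,715,256 required, 1,715,273 in favor — approved.
Series C: 3/5 of 1064064 = 638438.40, rounded up to 638439; 638,439 required, 638,777 in favor — approved.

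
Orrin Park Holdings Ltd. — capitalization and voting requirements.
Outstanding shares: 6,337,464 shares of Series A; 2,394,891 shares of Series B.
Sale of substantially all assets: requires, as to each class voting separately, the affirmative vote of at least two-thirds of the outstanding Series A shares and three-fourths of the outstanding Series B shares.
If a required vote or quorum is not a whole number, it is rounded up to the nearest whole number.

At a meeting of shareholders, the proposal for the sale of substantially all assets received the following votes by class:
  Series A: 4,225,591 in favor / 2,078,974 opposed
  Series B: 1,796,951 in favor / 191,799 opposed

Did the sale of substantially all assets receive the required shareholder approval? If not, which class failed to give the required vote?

Approved — every class gave the required vote.

Series A: 2/3 of 6337464 = 4224976; 4,224,976 required, 4,225,591 in favor — approved.
Series B: 3/4 of 2394891 = 1796168.25, rounded up to 1796169; 1,796,169 required, 1,796,951 in favor — approved.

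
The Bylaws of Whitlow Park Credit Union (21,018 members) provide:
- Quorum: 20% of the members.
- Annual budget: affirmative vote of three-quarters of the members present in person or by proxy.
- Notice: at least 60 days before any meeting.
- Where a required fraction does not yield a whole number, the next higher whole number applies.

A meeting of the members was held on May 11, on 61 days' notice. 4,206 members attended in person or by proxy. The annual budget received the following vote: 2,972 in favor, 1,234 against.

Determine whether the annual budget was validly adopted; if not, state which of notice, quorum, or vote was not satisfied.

Notice: 61 days given; 60 required. Satisfied.
Quorum: 20% of 21,018 = 4,203.60, rounded up to 4,204; 4,206 present. Satisfied.
Vote: requires three-fourths of those present (4,206); 3/4 of 4206 = 3154.50, rounded up to 3155, so 3,155 needed; 2,972 in favor. Not satisfied.

Invalid — vote requirement not satisfied.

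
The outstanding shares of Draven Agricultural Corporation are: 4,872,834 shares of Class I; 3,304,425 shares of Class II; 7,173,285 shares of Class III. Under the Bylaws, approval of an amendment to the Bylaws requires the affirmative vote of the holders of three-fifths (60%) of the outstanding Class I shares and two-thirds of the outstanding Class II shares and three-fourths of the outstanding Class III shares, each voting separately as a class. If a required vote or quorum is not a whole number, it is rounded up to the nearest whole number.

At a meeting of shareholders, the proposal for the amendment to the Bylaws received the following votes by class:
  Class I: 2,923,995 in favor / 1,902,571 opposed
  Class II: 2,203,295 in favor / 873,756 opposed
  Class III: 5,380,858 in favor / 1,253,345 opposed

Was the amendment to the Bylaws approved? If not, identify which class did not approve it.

Approved — every class gave the required vote.

Class I: 3/5 of 4872834 = 2923700.40, rounded up to 2923701; 2,923,701 required, 2,923,995 in favor — approved.
Class II: 2/3 of 3304425 = 2202950; 2,202,950 required, 2,203,295 in favor — approved.
Class III: 3/4 of 7173285 = 5379963.75, rounded up to 5379964; 5,379,964 required, 5,380,858 in favor — approved.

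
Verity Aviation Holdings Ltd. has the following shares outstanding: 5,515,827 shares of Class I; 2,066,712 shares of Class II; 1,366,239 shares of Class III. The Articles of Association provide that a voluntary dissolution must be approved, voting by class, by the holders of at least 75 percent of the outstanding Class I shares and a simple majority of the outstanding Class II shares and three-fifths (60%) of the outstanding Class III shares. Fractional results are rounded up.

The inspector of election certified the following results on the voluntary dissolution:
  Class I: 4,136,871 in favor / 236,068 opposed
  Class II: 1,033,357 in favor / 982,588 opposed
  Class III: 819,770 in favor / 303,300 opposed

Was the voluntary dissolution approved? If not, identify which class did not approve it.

Class I: 3/4 of 5515827 = 4136870.25, rounded up to 4136871; 4,136,871 required, 4,136,871 in favor — approved.
Class II: a majority of 2066712 is 1033357; 1,033,357 required, 1,033,357 in favor — approved.
Class III: 3/5 of 1366239 = 819743.40, rounded up to 819744; 819,744 required, 819,770 in favor — approved.

Approved — every class gave the required vote.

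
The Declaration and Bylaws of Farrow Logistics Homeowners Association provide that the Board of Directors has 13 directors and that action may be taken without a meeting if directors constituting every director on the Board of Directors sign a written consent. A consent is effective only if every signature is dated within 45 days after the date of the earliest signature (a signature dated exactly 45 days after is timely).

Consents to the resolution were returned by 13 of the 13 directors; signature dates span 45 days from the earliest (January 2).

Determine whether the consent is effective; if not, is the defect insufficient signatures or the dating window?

Effective — both the signature and dating-window requirements are satisfied.

Signatures required: all of 13 — unanimous means all 13, so 13 needed; 13 signed. Sufficient.
Dating window: the latest signature is 45 days after the earliest; the limit is 45 days. Within the window.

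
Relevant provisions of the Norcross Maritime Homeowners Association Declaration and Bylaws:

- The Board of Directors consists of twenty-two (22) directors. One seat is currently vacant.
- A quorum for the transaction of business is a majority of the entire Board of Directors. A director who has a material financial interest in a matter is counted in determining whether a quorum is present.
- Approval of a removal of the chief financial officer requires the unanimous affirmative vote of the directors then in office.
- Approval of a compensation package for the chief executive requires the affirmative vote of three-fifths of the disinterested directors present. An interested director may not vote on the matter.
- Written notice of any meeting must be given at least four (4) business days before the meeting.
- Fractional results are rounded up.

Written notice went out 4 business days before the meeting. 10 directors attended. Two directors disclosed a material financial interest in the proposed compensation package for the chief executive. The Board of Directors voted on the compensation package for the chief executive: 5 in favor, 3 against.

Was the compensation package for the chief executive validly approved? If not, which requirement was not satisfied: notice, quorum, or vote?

Invalid — quorum requirement not satisfied.

Notice: 4 business days given; 4 required (4 ≥ 4). Satisfied.
Quorum: 10 present (interested directors count toward quorum); quorum is 12. Not satisfied.
Vote: the compensation package for the chief executive requires three-fifths of the disinterested directors present (10 − 2 = 8). 3/5 of 8 = 4.80, rounded up to 5, so 5 affirmative votes are needed; 5 voted in favor. Satisfied. (Moot — without a quorum no business can be validly transacted.)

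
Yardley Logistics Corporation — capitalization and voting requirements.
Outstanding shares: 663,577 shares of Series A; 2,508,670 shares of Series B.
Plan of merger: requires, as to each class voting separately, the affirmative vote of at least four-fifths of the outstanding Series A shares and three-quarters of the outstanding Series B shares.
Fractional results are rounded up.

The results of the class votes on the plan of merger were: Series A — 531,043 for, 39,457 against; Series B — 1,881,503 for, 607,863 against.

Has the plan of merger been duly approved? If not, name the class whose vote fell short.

Series A: 4/5 of 663577 = 530861.60, rounded up to 530862; 530,862 required, 531,043 in favor — approved.
Series B: 3/4 of 2508670 = 1881502.50, rounded up to 1881503; 1,881,503 required, 1,881,503 in favor — approved.

Approved — every class gave the required vote.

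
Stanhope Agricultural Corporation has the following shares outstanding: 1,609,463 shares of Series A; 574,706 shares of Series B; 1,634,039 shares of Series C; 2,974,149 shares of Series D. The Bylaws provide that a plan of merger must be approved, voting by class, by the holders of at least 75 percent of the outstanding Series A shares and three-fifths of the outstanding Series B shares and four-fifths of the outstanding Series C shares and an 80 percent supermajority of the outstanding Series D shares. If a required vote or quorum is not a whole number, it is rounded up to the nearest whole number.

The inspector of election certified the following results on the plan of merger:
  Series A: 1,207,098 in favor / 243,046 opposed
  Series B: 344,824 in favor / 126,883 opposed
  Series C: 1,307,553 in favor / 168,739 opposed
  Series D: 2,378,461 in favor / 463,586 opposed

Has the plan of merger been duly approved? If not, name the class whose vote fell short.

Not approved — the Series D shares did not give the required vote.

Series A: 3/4 of 1609463 = 1207097.25, rounded up to 1207098; 1,207,098 required, 1,207,098 in favor — approved.
Series B: 3/5 of 574706 = 344823.60, rounded up to 344824; 344,824 required, 344,824 in favor — approved.
Series C: 4/5 of 1634039 = 1307231.20, rounded up to 1307232; 1,307,232 required, 1,307,553 in favor — approved.
Series D: 4/5 of 2974149 = 2379319.20, rounded up to 2379320; 2,379,320 required, 2,378,461 in favor — not approved.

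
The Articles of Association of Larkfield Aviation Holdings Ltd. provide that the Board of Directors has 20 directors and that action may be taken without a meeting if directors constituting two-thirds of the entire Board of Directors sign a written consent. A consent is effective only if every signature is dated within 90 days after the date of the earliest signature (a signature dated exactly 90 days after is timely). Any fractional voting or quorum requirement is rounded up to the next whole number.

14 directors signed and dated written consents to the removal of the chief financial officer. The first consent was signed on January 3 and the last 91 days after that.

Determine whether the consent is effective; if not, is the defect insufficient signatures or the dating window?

Not effective — dating-window requirement not satisfied.

Signatures required: two-thirds of 20 — 2/3 of 20 = 13.33, rounded up to 14, so 14 needed; 14 signed. Sufficient.
Dating window: the latest signature is 91 days after the earliest; the limit is 90 days. Outside the window.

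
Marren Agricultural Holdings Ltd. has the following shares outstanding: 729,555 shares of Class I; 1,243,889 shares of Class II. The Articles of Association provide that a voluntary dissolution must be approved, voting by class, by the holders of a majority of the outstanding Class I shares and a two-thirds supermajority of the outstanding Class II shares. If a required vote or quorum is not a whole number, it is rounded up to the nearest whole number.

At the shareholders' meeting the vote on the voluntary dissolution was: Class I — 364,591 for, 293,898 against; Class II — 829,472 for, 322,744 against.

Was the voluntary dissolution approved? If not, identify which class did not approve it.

Class I: a majority of 729555 is 364778; 364,778 required, 364,591 in favor — not approved.
Class II: 2/3 of 1243889 = 829259.33, rounded up to 829260; 829,260 required, 829,472 in favor — approved.

Not approved — the Class I shares did not give the required vote.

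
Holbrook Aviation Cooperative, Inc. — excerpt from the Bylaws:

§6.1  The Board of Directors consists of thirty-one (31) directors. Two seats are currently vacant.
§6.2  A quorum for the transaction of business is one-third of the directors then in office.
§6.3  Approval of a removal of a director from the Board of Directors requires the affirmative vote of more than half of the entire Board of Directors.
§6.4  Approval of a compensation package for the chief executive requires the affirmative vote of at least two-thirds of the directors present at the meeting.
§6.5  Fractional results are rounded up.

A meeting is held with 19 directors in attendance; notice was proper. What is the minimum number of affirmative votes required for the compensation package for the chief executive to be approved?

The compensation package for the chief executive requires two-thirds of the directors present (19).
2/3 of 19 = 12.67, rounded up to 13.

13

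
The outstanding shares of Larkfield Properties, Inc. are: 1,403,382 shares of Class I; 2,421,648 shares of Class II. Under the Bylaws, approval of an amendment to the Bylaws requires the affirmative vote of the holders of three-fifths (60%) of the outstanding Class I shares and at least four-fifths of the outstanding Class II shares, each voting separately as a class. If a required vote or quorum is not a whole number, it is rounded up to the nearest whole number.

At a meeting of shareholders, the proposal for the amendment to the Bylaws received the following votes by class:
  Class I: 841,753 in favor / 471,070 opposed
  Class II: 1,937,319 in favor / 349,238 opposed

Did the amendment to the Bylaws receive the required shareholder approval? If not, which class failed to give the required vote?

Not approved — the Class I shares did not give the required vote.

Class I: 3/5 of 1403382 = 842029.20, rounded up to 842030; 842,030 required, 841,753 in favor — not approved.
Class II: 4/5 of 2421648 = 1937318.40, rounded up to 1937319; 1,937,319 required, 1,937,319 in favor — approved.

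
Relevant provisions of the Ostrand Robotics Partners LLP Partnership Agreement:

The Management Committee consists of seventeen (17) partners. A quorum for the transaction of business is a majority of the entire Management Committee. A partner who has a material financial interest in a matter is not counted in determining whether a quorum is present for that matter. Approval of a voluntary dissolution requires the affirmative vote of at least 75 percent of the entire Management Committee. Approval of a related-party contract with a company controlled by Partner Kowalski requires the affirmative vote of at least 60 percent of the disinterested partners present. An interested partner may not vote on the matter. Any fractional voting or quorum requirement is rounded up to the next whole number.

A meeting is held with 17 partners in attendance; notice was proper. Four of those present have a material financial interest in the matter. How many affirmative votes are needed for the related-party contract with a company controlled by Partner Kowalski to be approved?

8

The related-party contract with a company controlled by Partner Kowalski requires three-fifths of the disinterested partners present (17 − 4 = 13).
3/5 of 13 = 7.80, rounded up to 8.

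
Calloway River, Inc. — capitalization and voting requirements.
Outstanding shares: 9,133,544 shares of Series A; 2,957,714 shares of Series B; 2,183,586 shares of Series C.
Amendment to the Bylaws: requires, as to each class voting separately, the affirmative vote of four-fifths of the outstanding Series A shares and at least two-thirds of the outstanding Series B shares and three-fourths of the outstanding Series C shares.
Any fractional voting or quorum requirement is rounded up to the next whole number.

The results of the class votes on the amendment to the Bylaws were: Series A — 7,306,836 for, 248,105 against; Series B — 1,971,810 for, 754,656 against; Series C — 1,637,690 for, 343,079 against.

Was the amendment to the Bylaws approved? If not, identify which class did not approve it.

Series A: 4/5 of 9133544 = 7306835.20, rounded up to 7306836; 7,306,836 required, 7,306,836 in favor — approved.
Series B: 2/3 of 2957714 = 1971809.33, rounded up to 1971810; 1,971,810 required, 1,971,810 in favor — approved.
Series C: 3/4 of 2183586 = 1637689.50, rounded up to 1637690; 1,637,690 required, 1,637,690 in favor — approved.

Approved — every class gave the required vote.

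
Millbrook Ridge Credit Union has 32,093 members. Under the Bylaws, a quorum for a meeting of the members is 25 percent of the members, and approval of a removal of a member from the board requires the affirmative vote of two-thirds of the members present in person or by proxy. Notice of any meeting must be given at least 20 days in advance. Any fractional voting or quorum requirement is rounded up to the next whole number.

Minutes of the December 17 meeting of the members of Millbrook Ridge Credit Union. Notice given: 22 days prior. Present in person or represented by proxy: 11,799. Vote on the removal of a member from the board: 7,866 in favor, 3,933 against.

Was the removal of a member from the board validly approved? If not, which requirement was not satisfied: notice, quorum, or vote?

Notice: 22 days given; 20 required. Satisfied.
Quorum: 25% of 32,093 = 8,023.25, rounded up to 8,024; 11,799 present. Satisfied.
Vote: requires two-thirds of those present (11,799); 2/3 of 11799 = 7866, so 7,866 needed; 7,866 in favor. Satisfied.

Valid — all requirements satisfied.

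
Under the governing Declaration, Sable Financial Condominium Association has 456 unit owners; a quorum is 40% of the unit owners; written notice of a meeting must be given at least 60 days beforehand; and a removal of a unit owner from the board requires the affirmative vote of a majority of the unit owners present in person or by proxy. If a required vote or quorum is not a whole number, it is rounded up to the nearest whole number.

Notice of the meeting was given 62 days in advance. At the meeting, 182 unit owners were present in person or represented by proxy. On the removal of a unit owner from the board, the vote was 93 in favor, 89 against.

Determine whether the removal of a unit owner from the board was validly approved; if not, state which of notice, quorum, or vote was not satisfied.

Notice: 62 days given; 60 required. Satisfied.
Quorum: 40% of 456 = 182.40, rounded up to 183; 182 present. Not satisfied.
Vote: requires a majority of those present (182); a majority of 182 is 92, so 92 needed; 93 in favor. Satisfied.

Invalid — quorum requirement not satisfied.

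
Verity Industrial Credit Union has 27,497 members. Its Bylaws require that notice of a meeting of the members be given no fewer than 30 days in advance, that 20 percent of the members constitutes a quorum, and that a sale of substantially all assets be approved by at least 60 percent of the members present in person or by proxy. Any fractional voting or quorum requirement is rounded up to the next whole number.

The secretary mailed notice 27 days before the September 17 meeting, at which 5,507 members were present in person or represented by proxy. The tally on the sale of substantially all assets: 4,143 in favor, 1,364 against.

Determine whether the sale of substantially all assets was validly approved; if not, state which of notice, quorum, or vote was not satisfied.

Notice: 27 days given; 30 required. Not satisfied.
Quorum: 20% of 27,497 = 5,499.40, rounded up to 5,500; 5,507 present. Satisfied.
Vote: requires three-fifths of those present (5,507); 3/5 of 5507 = 3304.20, rounded up to 3305, so 3,305 needed; 4,143 in favor. Satisfied.

Invalid — notice requirement not satisfied.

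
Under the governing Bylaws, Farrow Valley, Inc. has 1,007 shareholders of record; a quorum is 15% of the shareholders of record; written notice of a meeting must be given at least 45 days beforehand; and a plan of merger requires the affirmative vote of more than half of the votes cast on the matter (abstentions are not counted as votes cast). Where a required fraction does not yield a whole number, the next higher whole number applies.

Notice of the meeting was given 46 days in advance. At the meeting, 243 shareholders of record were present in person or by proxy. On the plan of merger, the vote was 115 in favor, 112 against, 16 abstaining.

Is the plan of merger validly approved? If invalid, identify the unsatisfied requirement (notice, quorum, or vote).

Notice: 46 days given; 45 required. Satisfied.
Quorum: 15% of 1,007 = 151.05, rounded up to 152; 243 present. Satisfied.
Vote: requires a majority of the votes cast (243 − 16 abstaining = 227); a majority of 227 is 114, so 114 needed; 115 in favor. Satisfied.

Valid — all requirements satisfied.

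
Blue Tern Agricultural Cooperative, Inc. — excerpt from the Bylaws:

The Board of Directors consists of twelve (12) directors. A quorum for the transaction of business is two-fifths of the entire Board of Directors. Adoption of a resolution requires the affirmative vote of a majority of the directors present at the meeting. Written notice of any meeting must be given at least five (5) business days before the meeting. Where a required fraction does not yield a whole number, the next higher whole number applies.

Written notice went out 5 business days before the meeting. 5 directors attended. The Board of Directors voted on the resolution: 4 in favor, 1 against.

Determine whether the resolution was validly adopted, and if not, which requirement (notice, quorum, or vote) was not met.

Notice: 5 business days given; 5 required (5 ≥ 5). Satisfied.
Quorum: 5 present; quorum is 5. Satisfied.
Vote: the resolution requires a majority of the directors present (5). A majority of 5 is 3, so 3 affirmative votes are needed; 4 voted in favor. Satisfied.

Valid — all requirements satisfied.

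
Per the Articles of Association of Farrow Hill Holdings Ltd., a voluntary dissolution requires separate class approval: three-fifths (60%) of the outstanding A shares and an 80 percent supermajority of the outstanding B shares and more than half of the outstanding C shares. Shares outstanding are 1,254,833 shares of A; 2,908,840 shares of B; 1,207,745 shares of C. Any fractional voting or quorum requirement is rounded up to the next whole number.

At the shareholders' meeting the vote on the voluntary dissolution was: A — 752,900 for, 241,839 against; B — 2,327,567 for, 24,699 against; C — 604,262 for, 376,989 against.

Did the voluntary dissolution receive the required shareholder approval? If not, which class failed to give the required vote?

A: 3/5 of 1254833 = 752899.80, rounded up to 752900; 752,900 required, 752,900 in favor — approved.
B: 4/5 of 2908840 = 2327072; 2,327,072 required, 2,327,567 in favor — approved.
C: a majority of 1207745 is 603873; 603,873 required, 604,262 in favor — approved.

Approved — every class gave the required vote.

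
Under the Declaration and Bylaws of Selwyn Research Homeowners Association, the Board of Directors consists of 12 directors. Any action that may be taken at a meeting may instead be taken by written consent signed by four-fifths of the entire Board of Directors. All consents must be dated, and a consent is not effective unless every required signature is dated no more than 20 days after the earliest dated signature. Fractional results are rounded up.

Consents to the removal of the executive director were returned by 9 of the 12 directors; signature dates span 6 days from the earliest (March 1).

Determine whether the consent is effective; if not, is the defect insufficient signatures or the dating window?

Signatures required: four-fifths of 12 — 4/5 of 12 = 9.60, rounded up to 10, so 10 needed; 9 signed. Insufficient.
Dating window: the latest signature is 6 days after the earliest; the limit is 20 days. Within the window.

Not effective — insufficient signatures.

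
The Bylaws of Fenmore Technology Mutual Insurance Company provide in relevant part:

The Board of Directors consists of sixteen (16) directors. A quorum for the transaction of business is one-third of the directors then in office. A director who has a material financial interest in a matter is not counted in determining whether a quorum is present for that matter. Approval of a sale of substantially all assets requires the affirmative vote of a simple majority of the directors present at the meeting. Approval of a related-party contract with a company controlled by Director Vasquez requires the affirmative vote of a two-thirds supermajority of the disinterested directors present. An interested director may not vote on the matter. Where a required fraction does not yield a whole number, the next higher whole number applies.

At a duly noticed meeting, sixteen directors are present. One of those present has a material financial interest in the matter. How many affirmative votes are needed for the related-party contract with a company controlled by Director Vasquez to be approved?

10

The related-party contract with a company controlled by Director Vasquez requires two-thirds of the disinterested directors present (16 − 1 = 15).
2/3 of 15 = 10.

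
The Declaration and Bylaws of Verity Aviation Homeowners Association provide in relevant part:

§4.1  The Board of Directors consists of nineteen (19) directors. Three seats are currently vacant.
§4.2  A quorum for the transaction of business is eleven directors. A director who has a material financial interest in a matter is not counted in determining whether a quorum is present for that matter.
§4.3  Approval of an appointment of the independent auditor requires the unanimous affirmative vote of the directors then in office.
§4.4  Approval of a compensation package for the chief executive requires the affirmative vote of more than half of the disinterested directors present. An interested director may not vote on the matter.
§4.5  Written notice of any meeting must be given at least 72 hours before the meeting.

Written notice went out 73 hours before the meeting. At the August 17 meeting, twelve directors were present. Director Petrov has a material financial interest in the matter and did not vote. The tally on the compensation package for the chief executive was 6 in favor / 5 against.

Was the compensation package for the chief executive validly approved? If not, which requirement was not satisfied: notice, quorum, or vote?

Notice: 73 hours given; 72 required (73 ≥ 72). Satisfied.
Quorum: 12 present, but the 1 interested director does not count, leaving 11. Quorum is 11. Satisfied.
Vote: the compensation package for the chief executive requires a majority of the disinterested directors present (12 − 1 = 11). A majority of 11 is 6, so 6 affirmative votes are needed; 6 voted in favor. Satisfied.

Valid — all requirements satisfied.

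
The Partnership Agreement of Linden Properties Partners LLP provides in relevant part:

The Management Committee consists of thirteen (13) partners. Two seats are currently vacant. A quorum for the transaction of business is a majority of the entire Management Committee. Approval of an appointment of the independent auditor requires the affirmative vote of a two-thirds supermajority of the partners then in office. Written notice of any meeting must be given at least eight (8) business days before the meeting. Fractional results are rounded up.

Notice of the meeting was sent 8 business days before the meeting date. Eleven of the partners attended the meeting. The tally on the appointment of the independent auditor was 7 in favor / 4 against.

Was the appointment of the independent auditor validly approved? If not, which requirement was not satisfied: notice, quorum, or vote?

Notice: 8 business days given; 8 required (8 ≥ 8). Satisfied.
Quorum: 11 present; quorum is 7. Satisfied.
Vote: the appointment of the independent auditor requires two-thirds of the partners then in office (11). 2/3 of 11 = 7.33, rounded up to 8, so 8 affirmative votes are needed; 7 voted in favor. Not satisfied.

Invalid — vote requirement not satisfied.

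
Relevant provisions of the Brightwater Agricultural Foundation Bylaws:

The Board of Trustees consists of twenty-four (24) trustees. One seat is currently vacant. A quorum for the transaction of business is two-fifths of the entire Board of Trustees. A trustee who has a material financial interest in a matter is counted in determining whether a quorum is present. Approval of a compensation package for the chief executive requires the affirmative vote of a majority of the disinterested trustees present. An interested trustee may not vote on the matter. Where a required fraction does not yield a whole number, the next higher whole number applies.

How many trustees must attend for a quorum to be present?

2/5 of 24 = 9.60, rounded up to 10.

10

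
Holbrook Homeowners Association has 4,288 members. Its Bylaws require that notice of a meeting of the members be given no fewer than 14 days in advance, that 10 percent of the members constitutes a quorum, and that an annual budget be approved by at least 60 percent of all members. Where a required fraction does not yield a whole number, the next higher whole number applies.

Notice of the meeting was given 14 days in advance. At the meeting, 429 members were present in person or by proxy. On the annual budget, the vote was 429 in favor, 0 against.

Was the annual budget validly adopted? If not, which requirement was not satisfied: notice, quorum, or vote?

Notice: 14 days given; 14 required. Satisfied.
Quorum: 10% of 4,288 = 428.80, rounded up to 429; 429 present. Satisfied.
Vote: requires three-fifths of all members (4,288); 3/5 of 4288 = 2572.80, rounded up to 2573, so 2,573 needed; 429 in favor. Not satisfied.

Invalid — vote requirement not satisfied.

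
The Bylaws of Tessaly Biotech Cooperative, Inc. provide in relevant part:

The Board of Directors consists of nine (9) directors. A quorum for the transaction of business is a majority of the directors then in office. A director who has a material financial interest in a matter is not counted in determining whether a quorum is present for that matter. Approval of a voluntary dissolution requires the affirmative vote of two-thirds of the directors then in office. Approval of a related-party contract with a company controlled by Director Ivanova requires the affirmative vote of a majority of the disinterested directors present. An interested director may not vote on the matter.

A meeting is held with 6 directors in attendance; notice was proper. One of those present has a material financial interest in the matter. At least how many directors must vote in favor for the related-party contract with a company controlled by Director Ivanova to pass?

3

The related-party contract with a company controlled by Director Ivanova requires a majority of the disinterested directors present (6 − 1 = 5).
A majority of 5 is 3.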